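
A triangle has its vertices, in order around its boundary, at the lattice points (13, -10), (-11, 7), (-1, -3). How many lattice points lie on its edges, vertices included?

18

The number of boundary lattice points is Σ gcd(|Δx|,|Δy|) = gcd(24,17) + gcd(10,10) + gcd(14,7) = 1+10+7 = 18.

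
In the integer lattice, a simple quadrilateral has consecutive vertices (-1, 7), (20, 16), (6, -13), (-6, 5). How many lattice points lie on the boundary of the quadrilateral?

11

Along each edge there are gcd(|Δx|,|Δy|)+1 lattice points, so counting each shared vertex once the boundary has gcd(21,9) + gcd(14,29) + gcd(12,18) + gcd(5,2) = 3+1+6+1 = 11.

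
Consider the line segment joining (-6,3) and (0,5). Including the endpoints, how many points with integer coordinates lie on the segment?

3

The number of lattice points on a segment between lattice points is gcd(|Δx|,|Δy|) + 1 = gcd(6,2) + 1 = 2 + 1 = 3.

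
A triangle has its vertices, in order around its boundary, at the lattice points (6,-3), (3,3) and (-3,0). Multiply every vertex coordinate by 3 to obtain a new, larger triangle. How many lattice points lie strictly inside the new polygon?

190

Using the shoelace formula, 2A = |[6·3 − 3·(-3)] + [3·0 − (-3)·3] + [(-3)·(-3) − 6·0]| = 45, so the area is 45/2.
Summing gcd(|Δx|,|Δy|) over the edges gives the boundary count: gcd(3,6) + gcd(6,3) + gcd(9,3) = 3+3+3 = 9.
Scaling by 3 multiplies the area by 3² = 9 (so the new area is 202.5) and multiplies the boundary lattice-point count by 3, giving 27.
By Pick's theorem, the interior count of the dilated polygon is 202.5 − 27/2 + 1 = 190.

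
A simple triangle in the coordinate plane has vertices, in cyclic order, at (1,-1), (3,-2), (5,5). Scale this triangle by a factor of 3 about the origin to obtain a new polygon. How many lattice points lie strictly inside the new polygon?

67

Using the shoelace formula, 2A = |(1·(-2) − 3·(-1)) + (3·5 − 5·(-2)) + (5·(-1) − 1·5)| = 16, so the area is 8.
The number of boundary lattice points is Σ gcd(|Δx|,|Δy|) = gcd(2,1) + gcd(2,7) + gcd(4,6) = 1+1+2 = 4.
Scaling by 3 multiplies the area by 3² = 9 (so the new area is 72) and multiplies the boundary lattice-point count by 3, giving 12.
By Pick's theorem, the interior count of the dilated polygon is 72 − 12/2 + 1 = 67.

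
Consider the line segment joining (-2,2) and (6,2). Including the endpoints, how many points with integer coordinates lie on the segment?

The number of lattice points on a segment between lattice points is gcd(|Δx|,|Δy|) + 1 = gcd(8,0) + 1 = 8 + 1 = 9.

9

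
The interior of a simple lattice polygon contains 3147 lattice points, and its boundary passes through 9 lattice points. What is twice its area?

By Pick's theorem, A = I + B/2 − 1 = 3147 + 9/2 − 1 = 6301/2.
Hence 2A = 6301.

6301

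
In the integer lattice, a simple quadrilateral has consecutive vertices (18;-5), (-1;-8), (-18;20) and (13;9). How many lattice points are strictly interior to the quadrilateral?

480

Using the shoelace formula, 2A = |[18·(-8) − (-1)·(-5)] + [(-1)·20 − (-18)·(-8)] + [(-18)·9 − 13·20] + [13·(-5) − 18·9]| = 962, so the area is 481.
The number of boundary lattice points is Σ gcd(|Δx|,|Δy|) = gcd(19,3) + gcd(17,28) + gcd(31,11) + gcd(5,14) = 1+1+1+1 = 4.
Pick's theorem gives I = A − B/2 + 1 = 481 − 4/2 + 1 = 480.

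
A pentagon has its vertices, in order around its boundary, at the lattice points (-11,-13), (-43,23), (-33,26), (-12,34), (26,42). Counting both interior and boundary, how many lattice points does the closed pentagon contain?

1628

The shoelace formula gives twice the area as |((-11)·23 − (-43)·(-13)) + ((-43)·26 − (-33)·23) + ((-33)·34 − (-12)·26) + ((-12)·42 − 26·34) + (26·(-13) − (-11)·42)| = 3245, so the area is 1622.5.
The number of boundary lattice points is Σ gcd(|Δx|,|Δy|) = gcd(32,36) + gcd(10,3) + gcd(21,8) + gcd(38,8) + gcd(37,55) = 4+1+1+2+1 = 9.
Pick's theorem gives I = A − B/2 + 1 = 1622.5 − 9/2 + 1 = 1619, so the closed region contains I + B = 1619 + 9 = 1628 lattice points.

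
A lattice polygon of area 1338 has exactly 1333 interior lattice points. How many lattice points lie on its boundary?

Pick's theorem gives A = I + B/2 − 1, so B = 2(A − I + 1) = 2(1338 − 1333 + 1) = 12.

12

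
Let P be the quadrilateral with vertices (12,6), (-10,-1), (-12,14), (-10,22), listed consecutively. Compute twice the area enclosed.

552

By the shoelace formula, twice the signed area is |[12·(-1) − (-10)·6] + [(-10)·14 − (-12)·(-1)] + [(-12)·22 − (-10)·14] + [(-10)·6 − 12·22]| = 552, so the area is 276.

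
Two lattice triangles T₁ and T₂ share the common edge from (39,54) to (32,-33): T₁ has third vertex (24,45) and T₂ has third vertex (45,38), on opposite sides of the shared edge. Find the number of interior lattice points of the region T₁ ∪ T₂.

The union is the simple quadrilateral with vertices (39,54), (24,45), (32,-33), (45,38) in order.
The shoelace formula gives twice the area as |(39·45 − 24·54) + (24·(-33) − 32·45) + (32·38 − 45·(-33)) + (45·54 − 39·38)| = 1876, so the area is 938.
Along each edge there are gcd(|Δx|,|Δy|)+1 lattice points, so counting each shared vertex once the boundary has gcd(15,9) + gcd(8,78) + gcd(13,71) + gcd(6,16) = 3+2+1+2 = 8.
By Pick's theorem I = A − B/2 + 1 = 938 − 8/2 + 1 = 935.

935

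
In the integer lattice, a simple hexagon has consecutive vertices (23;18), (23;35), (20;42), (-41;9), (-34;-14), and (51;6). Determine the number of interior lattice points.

2351

By the shoelace formula, twice the signed area is |[23·35 − 23·18] + [23·42 − 20·35] + [20·9 − (-41)·42] + [(-41)·(-14) − (-34)·9] + [(-34)·6 − 51·(-14)] + [51·18 − 23·6]| = 4729, so the area is 4729/2.
Summing gcd(|Δx|,|Δy|) over the edges gives the boundary count: gcd(0,17) + gcd(3,7) + gcd(61,33) + gcd(7,23) + gcd(85,20) + gcd(28,12) = 17+1+1+1+5+4 = 29.
Pick's theorem gives I = A − B/2 + 1 = 4729/2 − 29/2 + 1 = 2351.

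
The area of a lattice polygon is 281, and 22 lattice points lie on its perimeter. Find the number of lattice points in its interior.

271

Pick's theorem A = I + B/2 − 1 rearranges to I = A − B/2 + 1 = 281 − 22/2 + 1 = 271.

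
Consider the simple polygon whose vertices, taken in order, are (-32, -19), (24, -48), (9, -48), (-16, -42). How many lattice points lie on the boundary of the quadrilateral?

18

The number of boundary lattice points is Σ gcd(|Δx|,|Δy|) = gcd(56,29) + gcd(15,0) + gcd(25,6) + gcd(16,23) = 1+15+1+1 = 18.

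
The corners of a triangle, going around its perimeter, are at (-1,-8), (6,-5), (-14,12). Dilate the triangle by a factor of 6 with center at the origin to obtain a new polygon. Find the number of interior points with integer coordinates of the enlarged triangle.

The shoelace formula gives twice the area as |[(-1)·(-5) − 6·(-8)] + [6·12 − (-14)·(-5)] + [(-14)·(-8) − (-1)·12]| = 179, so the area is 179/2.
Summing gcd(|Δx|,|Δy|) over the edges gives the boundary count: gcd(7,3) + gcd(20,17) + gcd(13,20) = 1+1+1 = 3.
Scaling by 6 multiplies the area by 6² = 36 (so the new area is 3222) and multiplies the boundary lattice-point count by 6, giving 18.
By Pick's theorem, the interior count of the dilated polygon is 3222 − 18/2 + 1 = 3214.

3214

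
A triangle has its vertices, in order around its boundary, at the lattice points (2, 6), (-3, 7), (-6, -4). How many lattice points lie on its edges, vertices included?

4

Along each edge there are gcd(|Δx|,|Δy|)+1 lattice points, so counting each shared vertex once the boundary has gcd(5,1) + gcd(3,11) + gcd(8,10) = 1+1+2 = 4.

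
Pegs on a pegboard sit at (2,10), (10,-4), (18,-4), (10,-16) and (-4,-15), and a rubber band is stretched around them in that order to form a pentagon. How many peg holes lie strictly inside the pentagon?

267

The shoelace formula gives twice the area as |(2·(-4) − 10·10) + (10·(-4) − 18·(-4)) + (18·(-16) − 10·(-4)) + (10·(-15) − (-4)·(-16)) + ((-4)·10 − 2·(-15))| = 548, so the area is 274.
Along each edge there are gcd(|Δx|,|Δy|)+1 lattice points, so counting each shared vertex once the boundary has gcd(8,14) + gcd(8,0) + gcd(8,12) + gcd(14,1) + gcd(6,25) = 2+8+4+1+1 = 16.
By Pick's theorem A = I + B/2 − 1, so I = 274 − 16/2 + 1 = 267.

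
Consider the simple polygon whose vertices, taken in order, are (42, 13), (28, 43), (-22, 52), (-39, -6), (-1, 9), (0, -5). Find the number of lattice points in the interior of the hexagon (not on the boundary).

By the shoelace formula, twice the signed area is |(42·43 − 28·13) + (28·52 − (-22)·43) + ((-22)·(-6) − (-39)·52) + ((-39)·9 − (-1)·(-6)) + ((-1)·(-5) − 0·9) + (0·13 − 42·(-5))| = 5862, so the area is 2931.
Summing gcd(|Δx|,|Δy|) over the edges gives the boundary count: gcd(14,30) + gcd(50,9) + gcd(17,58) + gcd(38,15) + gcd(1,14) + gcd(42,18) = 2+1+1+1+1+6 = 12.
Pick's theorem gives I = A − B/2 + 1 = 2931 − 12/2 + 1 = 2926.

2926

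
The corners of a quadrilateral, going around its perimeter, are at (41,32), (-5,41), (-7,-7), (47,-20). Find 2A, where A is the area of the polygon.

4956

By the shoelace formula, twice the signed area is |[41·41 − (-5)·32] + [(-5)·(-7) − (-7)·41] + [(-7)·(-20) − 47·(-7)] + [47·32 − 41·(-20)]| = 4956, so the area is 2478.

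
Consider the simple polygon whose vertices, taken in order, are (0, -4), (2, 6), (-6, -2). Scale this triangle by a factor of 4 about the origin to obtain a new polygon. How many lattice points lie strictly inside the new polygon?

489

Using the shoelace formula, 2A = |[0·6 − 2·(-4)] + [2·(-2) − (-6)·6] + [(-6)·(-4) − 0·(-2)]| = 64, so the area is 32.
Along each edge there are gcd(|Δx|,|Δy|)+1 lattice points, so counting each shared vertex once the boundary has gcd(2,10) + gcd(8,8) + gcd(6,2) = 2+8+2 = 12.
Scaling by 4 multiplies the area by 4² = 16 (so the new area is 512) and multiplies the boundary lattice-point count by 4, giving 48.
By Pick's theorem, the interior count of the dilated polygon is 512 − 48/2 + 1 = 489.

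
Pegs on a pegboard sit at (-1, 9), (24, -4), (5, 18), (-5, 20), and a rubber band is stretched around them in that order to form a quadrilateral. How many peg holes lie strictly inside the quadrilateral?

201

By the shoelace formula, twice the signed area is |((-1)·(-4) − 24·9) + (24·18 − 5·(-4)) + (5·20 − (-5)·18) + ((-5)·9 − (-1)·20)| = 405, so the area is 405/2.
Summing gcd(|Δx|,|Δy|) over the edges gives the boundary count: gcd(25,13) + gcd(19,22) + gcd(10,2) + gcd(4,11) = 1+1+2+1 = 5.
By Pick's theorem A = I + B/2 − 1, so I = 405/2 − 5/2 + 1 = 201.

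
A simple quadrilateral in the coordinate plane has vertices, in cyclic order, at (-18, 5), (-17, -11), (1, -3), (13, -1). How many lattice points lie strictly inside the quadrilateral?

Using the shoelace formula, 2A = |((-18)·(-11) − (-17)·5) + ((-17)·(-3) − 1·(-11)) + (1·(-1) − 13·(-3)) + (13·5 − (-18)·(-1))| = 430, so the area is 215.
Along each edge there are gcd(|Δx|,|Δy|)+1 lattice points, so counting each shared vertex once the boundary has gcd(1,16) + gcd(18,8) + gcd(12,2) + gcd(31,6) = 1+2+2+1 = 6.
Pick's theorem gives I = A − B/2 + 1 = 215 − 6/2 + 1 = 213.

213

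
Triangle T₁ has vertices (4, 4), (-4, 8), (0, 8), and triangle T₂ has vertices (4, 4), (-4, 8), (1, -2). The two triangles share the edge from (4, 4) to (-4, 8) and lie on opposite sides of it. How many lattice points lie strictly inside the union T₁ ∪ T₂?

31

The union is the simple quadrilateral with vertices (4, 4), (0, 8), (-4, 8), (1, -2) in order.
By the shoelace formula, twice the signed area is |(4·8 − 0·4) + (0·8 − (-4)·8) + ((-4)·(-2) − 1·8) + (1·4 − 4·(-2))| = 76, so the area is 38.
Along each edge there are gcd(|Δx|,|Δy|)+1 lattice points, so counting each shared vertex once the boundary has gcd(4,4) + gcd(4,0) + gcd(5,10) + gcd(3,6) = 4+4+5+3 = 16.
By Pick's theorem I = A − B/2 + 1 = 38 − 16/2 + 1 = 31.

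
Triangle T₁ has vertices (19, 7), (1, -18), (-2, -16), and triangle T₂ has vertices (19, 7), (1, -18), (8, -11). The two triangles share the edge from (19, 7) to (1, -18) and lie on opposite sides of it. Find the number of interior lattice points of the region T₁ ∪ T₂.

The union is the simple quadrilateral with vertices (19, 7), (-2, -16), (1, -18), (8, -11) in order.
The shoelace formula gives twice the area as |(19·(-16) − (-2)·7) + ((-2)·(-18) − 1·(-16)) + (1·(-11) − 8·(-18)) + (8·7 − 19·(-11))| = 160, so the area is 80.
Summing gcd(|Δx|,|Δy|) over the edges gives the boundary count: gcd(21,23) + gcd(3,2) + gcd(7,7) + gcd(11,18) = 1+1+7+1 = 10.
By Pick's theorem I = A − B/2 + 1 = 80 − 10/2 + 1 = 76.

76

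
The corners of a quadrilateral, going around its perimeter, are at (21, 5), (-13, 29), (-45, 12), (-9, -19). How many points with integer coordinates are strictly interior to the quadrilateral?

1566

The shoelace formula gives twice the area as |(21·29 − (-13)·5) + ((-13)·12 − (-45)·29) + ((-45)·(-19) − (-9)·12) + ((-9)·5 − 21·(-19))| = 3140, so the area is 1570.
Summing gcd(|Δx|,|Δy|) over the edges gives the boundary count: gcd(34,24) + gcd(32,17) + gcd(36,31) + gcd(30,24) = 2+1+1+6 = 10.
Pick's theorem gives I = A − B/2 + 1 = 1570 − 10/2 + 1 = 1566.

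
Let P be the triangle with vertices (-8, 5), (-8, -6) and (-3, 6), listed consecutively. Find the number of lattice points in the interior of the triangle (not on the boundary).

By the shoelace formula, twice the signed area is |[(-8)·(-6) − (-8)·5] + [(-8)·6 − (-3)·(-6)] + [(-3)·5 − (-8)·6]| = 55, so the area is 27.5.
The number of boundary lattice points is Σ gcd(|Δx|,|Δy|) = gcd(0,11) + gcd(5,12) + gcd(5,1) = 11+1+1 = 13.
By Pick's theorem A = I + B/2 − 1, so I = 27.5 − 13/2 + 1 = 22.

22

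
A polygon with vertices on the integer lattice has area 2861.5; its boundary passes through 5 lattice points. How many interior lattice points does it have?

2860

From Pick's theorem, I = A − B/2 + 1 = 2861.5 − 5/2 + 1 = 2860.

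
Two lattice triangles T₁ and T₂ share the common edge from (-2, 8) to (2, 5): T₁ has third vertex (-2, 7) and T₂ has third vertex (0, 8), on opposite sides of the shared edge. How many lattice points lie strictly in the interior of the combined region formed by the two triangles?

3

The union is the simple quadrilateral with vertices (-2, 8), (-2, 7), (2, 5), (0, 8) in order.
Using the shoelace formula, 2A = |[(-2)·7 − (-2)·8] + [(-2)·5 − 2·7] + [2·8 − 0·5] + [0·8 − (-2)·8]| = 10, so the area is 5.
Along each edge there are gcd(|Δx|,|Δy|)+1 lattice points, so counting each shared vertex once the boundary has gcd(0,1) + gcd(4,2) + gcd(2,3) + gcd(2,0) = 1+2+1+2 = 6.
By Pick's theorem I = A − B/2 + 1 = 5 − 6/2 + 1 = 3.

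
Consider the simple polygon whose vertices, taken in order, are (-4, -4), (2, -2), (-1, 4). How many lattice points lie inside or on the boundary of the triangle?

Using the shoelace formula, 2A = |((-4)·(-2) − 2·(-4)) + (2·4 − (-1)·(-2)) + ((-1)·(-4) − (-4)·4)| = 42, so the area is 21.
Summing gcd(|Δx|,|Δy|) over the edges gives the boundary count: gcd(6,2) + gcd(3,6) + gcd(3,8) = 2+3+1 = 6.
Pick's theorem gives I = A − B/2 + 1 = 21 − 6/2 + 1 = 19, so the closed region contains I + B = 19 + 6 = 25 lattice points.

25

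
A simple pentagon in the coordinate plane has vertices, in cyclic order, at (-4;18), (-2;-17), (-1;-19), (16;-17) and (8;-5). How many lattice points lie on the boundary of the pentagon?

8

Summing gcd(|Δx|,|Δy|) over the edges gives the boundary count: gcd(2,35) + gcd(1,2) + gcd(17,2) + gcd(8,12) + gcd(12,23) = 1+1+1+4+1 = 8.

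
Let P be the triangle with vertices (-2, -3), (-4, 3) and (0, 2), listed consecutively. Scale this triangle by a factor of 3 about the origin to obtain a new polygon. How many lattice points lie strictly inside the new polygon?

94

The shoelace formula gives twice the area as |[(-2)·3 − (-4)·(-3)] + [(-4)·2 − 0·3] + [0·(-3) − (-2)·2]| = 22, so the area is 11.
Summing gcd(|Δx|,|Δy|) over the edges gives the boundary count: gcd(2,6) + gcd(4,1) + gcd(2,5) = 2+1+1 = 4.
Scaling by 3 multiplies the area by 3² = 9 (so the new area is 99) and multiplies the boundary lattice-point count by 3, giving 12.
By Pick's theorem, the interior count of the dilated polygon is 99 − 12/2 + 1 = 94.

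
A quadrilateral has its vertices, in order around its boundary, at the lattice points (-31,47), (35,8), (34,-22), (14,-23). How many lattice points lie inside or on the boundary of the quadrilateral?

1738

Using the shoelace formula, 2A = |[(-31)·8 − 35·47] + [35·(-22) − 34·8] + [34·(-23) − 14·(-22)] + [14·47 − (-31)·(-23)]| = 3464, so the area is 1732.
Along each edge there are gcd(|Δx|,|Δy|)+1 lattice points, so counting each shared vertex once the boundary has gcd(66,39) + gcd(1,30) + gcd(20,1) + gcd(45,70) = 3+1+1+5 = 10.
Pick's theorem gives I = A − B/2 + 1 = 1732 − 10/2 + 1 = 1728, so the closed region contains I + B = 1728 + 10 = 1738 lattice points.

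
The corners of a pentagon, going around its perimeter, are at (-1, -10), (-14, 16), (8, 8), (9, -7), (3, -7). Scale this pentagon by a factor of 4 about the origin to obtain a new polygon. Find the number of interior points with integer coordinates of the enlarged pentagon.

4779

The shoelace formula gives twice the area as |[(-1)·16 − (-14)·(-10)] + [(-14)·8 − 8·16] + [8·(-7) − 9·8] + [9·(-7) − 3·(-7)] + [3·(-10) − (-1)·(-7)]| = 603, so the area is 301.5.
Summing gcd(|Δx|,|Δy|) over the edges gives the boundary count: gcd(13,26) + gcd(22,8) + gcd(1,15) + gcd(6,0) + gcd(4,3) = 13+2+1+6+1 = 23.
Scaling by 4 multiplies the area by 4² = 16 (so the new area is 4824) and multiplies the boundary lattice-point count by 4, giving 92.
By Pick's theorem, the interior count of the dilated polygon is 4824 − 92/2 + 1 = 4779.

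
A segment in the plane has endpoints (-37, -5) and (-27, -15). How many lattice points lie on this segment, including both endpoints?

11

The number of lattice points on a segment between lattice points is gcd(|Δx|,|Δy|) + 1 = gcd(10,10) + 1 = 10 + 1 = 11.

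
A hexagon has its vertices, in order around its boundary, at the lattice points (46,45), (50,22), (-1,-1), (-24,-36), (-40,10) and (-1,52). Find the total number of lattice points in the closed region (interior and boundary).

Using the shoelace formula, 2A = |(46·22 − 50·45) + (50·(-1) − (-1)·22) + ((-1)·(-36) − (-24)·(-1)) + ((-24)·10 − (-40)·(-36)) + ((-40)·52 − (-1)·10) + ((-1)·45 − 46·52)| = 7441, so the area is 7441/2.
The number of boundary lattice points is Σ gcd(|Δx|,|Δy|) = gcd(4,23) + gcd(51,23) + gcd(23,35) + gcd(16,46) + gcd(39,42) + gcd(47,7) = 1+1+1+2+3+1 = 9.
Pick's theorem gives I = A − B/2 + 1 = 7441/2 − 9/2 + 1 = 3717, so the closed region contains I + B = 3717 + 9 = 3726 lattice points.

3726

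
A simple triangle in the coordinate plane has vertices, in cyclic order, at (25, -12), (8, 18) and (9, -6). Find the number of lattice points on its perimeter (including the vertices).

4

Summing gcd(|Δx|,|Δy|) over the edges gives the boundary count: gcd(17,30) + gcd(1,24) + gcd(16,6) = 1+1+2 = 4.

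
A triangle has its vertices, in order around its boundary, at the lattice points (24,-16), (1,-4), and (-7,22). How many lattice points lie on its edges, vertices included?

The number of boundary lattice points is Σ gcd(|Δx|,|Δy|) = gcd(23,12) + gcd(8,26) + gcd(31,38) = 1+2+1 = 4.

4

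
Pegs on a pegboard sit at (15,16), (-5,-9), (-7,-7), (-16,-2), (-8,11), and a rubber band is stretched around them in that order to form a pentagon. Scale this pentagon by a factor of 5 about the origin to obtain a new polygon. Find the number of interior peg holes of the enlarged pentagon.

By the shoelace formula, twice the signed area is |(15·(-9) − (-5)·16) + ((-5)·(-7) − (-7)·(-9)) + ((-7)·(-2) − (-16)·(-7)) + ((-16)·11 − (-8)·(-2)) + ((-8)·16 − 15·11)| = 666, so the area is 333.
The number of boundary lattice points is Σ gcd(|Δx|,|Δy|) = gcd(20,25) + gcd(2,2) + gcd(9,5) + gcd(8,13) + gcd(23,5) = 5+2+1+1+1 = 10.
Scaling by 5 multiplies the area by 5² = 25 (so the new area is 8325) and multiplies the boundary lattice-point count by 5, giving 50.
By Pick's theorem, the interior count of the dilated polygon is 8325 − 50/2 + 1 = 8301.

8301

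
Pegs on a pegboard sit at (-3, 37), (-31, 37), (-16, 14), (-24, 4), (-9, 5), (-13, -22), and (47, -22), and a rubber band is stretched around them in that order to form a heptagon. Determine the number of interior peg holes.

2273

By the shoelace formula, twice the signed area is |[(-3)·37 − (-31)·37] + [(-31)·14 − (-16)·37] + [(-16)·4 − (-24)·14] + [(-24)·5 − (-9)·4] + [(-9)·(-22) − (-13)·5] + [(-13)·(-22) − 47·(-22)] + [47·37 − (-3)·(-22)]| = 4638, so the area is 2319.
Along each edge there are gcd(|Δx|,|Δy|)+1 lattice points, so counting each shared vertex once the boundary has gcd(28,0) + gcd(15,23) + gcd(8,10) + gcd(15,1) + gcd(4,27) + gcd(60,0) + gcd(50,59) = 28+1+2+1+1+60+1 = 94.
By Pick's theorem A = I + B/2 − 1, so I = 2319 − 94/2 + 1 = 2273.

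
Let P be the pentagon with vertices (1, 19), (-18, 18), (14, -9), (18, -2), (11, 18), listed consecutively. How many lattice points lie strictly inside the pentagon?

The shoelace formula gives twice the area as |[1·18 − (-18)·19] + [(-18)·(-9) − 14·18] + [14·(-2) − 18·(-9)] + [18·18 − 11·(-2)] + [11·19 − 1·18]| = 941, so the area is 470.5.
Summing gcd(|Δx|,|Δy|) over the edges gives the boundary count: gcd(19,1) + gcd(32,27) + gcd(4,7) + gcd(7,20) + gcd(10,1) = 1+1+1+1+1 = 5.
Pick's theorem gives I = A − B/2 + 1 = 470.5 − 5/2 + 1 = 469.

469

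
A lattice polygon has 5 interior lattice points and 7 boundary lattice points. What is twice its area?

15

By Pick's theorem, A = I + B/2 − 1 = 5 + 7/2 − 1 = 15/2.
Hence 2A = 15.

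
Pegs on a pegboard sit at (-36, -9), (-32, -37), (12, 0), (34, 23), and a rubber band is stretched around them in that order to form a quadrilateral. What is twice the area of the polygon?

2286

The shoelace formula gives twice the area as |((-36)·(-37) − (-32)·(-9)) + ((-32)·0 − 12·(-37)) + (12·23 − 34·0) + (34·(-9) − (-36)·23)| = 2286, so the area is 1143.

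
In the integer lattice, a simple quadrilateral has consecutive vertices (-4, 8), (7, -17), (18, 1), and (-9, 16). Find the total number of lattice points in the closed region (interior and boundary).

311

The shoelace formula gives twice the area as |((-4)·(-17) − 7·8) + (7·1 − 18·(-17)) + (18·16 − (-9)·1) + ((-9)·8 − (-4)·16)| = 614, so the area is 307.
The number of boundary lattice points is Σ gcd(|Δx|,|Δy|) = gcd(11,25) + gcd(11,18) + gcd(27,15) + gcd(5,8) = 1+1+3+1 = 6.
Pick's theorem gives I = A − B/2 + 1 = 307 − 6/2 + 1 = 305, so the closed region contains I + B = 305 + 6 = 311 lattice points.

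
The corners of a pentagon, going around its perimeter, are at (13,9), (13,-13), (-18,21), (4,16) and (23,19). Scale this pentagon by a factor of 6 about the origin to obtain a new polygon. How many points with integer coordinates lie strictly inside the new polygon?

The shoelace formula gives twice the area as |(13·(-13) − 13·9) + (13·21 − (-18)·(-13)) + ((-18)·16 − 4·21) + (4·19 − 23·16) + (23·9 − 13·19)| = 951, so the area is 951/2.
The number of boundary lattice points is Σ gcd(|Δx|,|Δy|) = gcd(0,22) + gcd(31,34) + gcd(22,5) + gcd(19,3) + gcd(10,10) = 22+1+1+1+10 = 35.
Scaling by 6 multiplies the area by 6² = 36 (so the new area is 17118) and multiplies the boundary lattice-point count by 6, giving 210.
By Pick's theorem, the interior count of the dilated polygon is 17118 − 210/2 + 1 = 17014.

17014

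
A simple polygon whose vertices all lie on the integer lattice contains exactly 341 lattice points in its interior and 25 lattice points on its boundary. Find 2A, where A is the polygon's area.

705

By Pick's theorem, A = I + B/2 − 1 = 341 + 25/2 − 1 = 705/2.
Hence 2A = 705.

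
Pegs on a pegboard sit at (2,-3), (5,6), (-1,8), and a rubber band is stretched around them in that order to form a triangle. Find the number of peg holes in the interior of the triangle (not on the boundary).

Using the shoelace formula, 2A = |[2·6 − 5·(-3)] + [5·8 − (-1)·6] + [(-1)·(-3) − 2·8]| = 60, so the area is 30.
Along each edge there are gcd(|Δx|,|Δy|)+1 lattice points, so counting each shared vertex once the boundary has gcd(3,9) + gcd(6,2) + gcd(3,11) = 3+2+1 = 6.
Pick's theorem gives I = A − B/2 + 1 = 30 − 6/2 + 1 = 28.

28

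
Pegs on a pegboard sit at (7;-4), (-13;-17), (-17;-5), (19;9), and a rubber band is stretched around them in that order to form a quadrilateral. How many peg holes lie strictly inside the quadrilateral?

The shoelace formula gives twice the area as |(7·(-17) − (-13)·(-4)) + ((-13)·(-5) − (-17)·(-17)) + ((-17)·9 − 19·(-5)) + (19·(-4) − 7·9)| = 592, so the area is 296.
Summing gcd(|Δx|,|Δy|) over the edges gives the boundary count: gcd(20,13) + gcd(4,12) + gcd(36,14) + gcd(12,13) = 1+4+2+1 = 8.
By Pick's theorem A = I + B/2 − 1, so I = 296 − 8/2 + 1 = 293.

293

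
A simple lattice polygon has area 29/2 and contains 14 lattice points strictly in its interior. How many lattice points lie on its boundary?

3

Pick's theorem gives A = I + B/2 − 1, so B = 2(A − I + 1) = 2(29/2 − 14 + 1) = 3.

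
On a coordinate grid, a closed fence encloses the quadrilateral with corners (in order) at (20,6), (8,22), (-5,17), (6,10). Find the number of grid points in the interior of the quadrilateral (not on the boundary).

158

Using the shoelace formula, 2A = |(20·22 − 8·6) + (8·17 − (-5)·22) + ((-5)·10 − 6·17) + (6·6 − 20·10)| = 322, so the area is 161.
Along each edge there are gcd(|Δx|,|Δy|)+1 lattice points, so counting each shared vertex once the boundary has gcd(12,16) + gcd(13,5) + gcd(11,7) + gcd(14,4) = 4+1+1+2 = 8.
Pick's theorem gives I = A − B/2 + 1 = 161 − 8/2 + 1 = 158.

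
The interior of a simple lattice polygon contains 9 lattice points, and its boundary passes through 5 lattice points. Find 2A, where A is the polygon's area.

By Pick's theorem, A = I + B/2 − 1 = 9 + 5/2 − 1 = 21/2.
Hence 2A = 21.

21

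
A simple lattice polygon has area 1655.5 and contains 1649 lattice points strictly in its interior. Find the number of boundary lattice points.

15

Pick's theorem gives A = I + B/2 − 1, so B = 2(A − I + 1) = 2(1655.5 − 1649 + 1) = 15.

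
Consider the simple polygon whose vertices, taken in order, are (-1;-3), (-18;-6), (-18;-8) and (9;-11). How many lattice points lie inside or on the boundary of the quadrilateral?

Using the shoelace formula, 2A = |[(-1)·(-6) − (-18)·(-3)] + [(-18)·(-8) − (-18)·(-6)] + [(-18)·(-11) − 9·(-8)] + [9·(-3) − (-1)·(-11)]| = 220, so the area is 110.
Summing gcd(|Δx|,|Δy|) over the edges gives the boundary count: gcd(17,3) + gcd(0,2) + gcd(27,3) + gcd(10,8) = 1+2+3+2 = 8.
Pick's theorem gives I = A − B/2 + 1 = 110 − 8/2 + 1 = 107, so the closed region contains I + B = 107 + 8 = 115 lattice points.

115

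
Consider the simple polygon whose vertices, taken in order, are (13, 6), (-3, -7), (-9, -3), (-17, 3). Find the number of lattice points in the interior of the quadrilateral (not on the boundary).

The shoelace formula gives twice the area as |(13·(-7) − (-3)·6) + ((-3)·(-3) − (-9)·(-7)) + ((-9)·3 − (-17)·(-3)) + ((-17)·6 − 13·3)| = 346, so the area is 173.
Summing gcd(|Δx|,|Δy|) over the edges gives the boundary count: gcd(16,13) + gcd(6,4) + gcd(8,6) + gcd(30,3) = 1+2+2+3 = 8.
By Pick's theorem A = I + B/2 − 1, so I = 173 − 8/2 + 1 = 170.

170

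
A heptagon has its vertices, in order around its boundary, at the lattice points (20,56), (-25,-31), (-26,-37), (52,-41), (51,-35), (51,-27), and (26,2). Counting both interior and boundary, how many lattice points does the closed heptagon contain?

The shoelace formula gives twice the area as |[20·(-31) − (-25)·56] + [(-25)·(-37) − (-26)·(-31)] + [(-26)·(-41) − 52·(-37)] + [52·(-35) − 51·(-41)] + [51·(-27) − 51·(-35)] + [51·2 − 26·(-27)] + [26·56 − 20·2]| = 6788, so the area is 3394.
Along each edge there are gcd(|Δx|,|Δy|)+1 lattice points, so counting each shared vertex once the boundary has gcd(45,87) + gcd(1,6) + gcd(78,4) + gcd(1,6) + gcd(0,8) + gcd(25,29) + gcd(6,54) = 3+1+2+1+8+1+6 = 22.
Pick's theorem gives I = A − B/2 + 1 = 3394 − 22/2 + 1 = 3384, so the closed region contains I + B = 3384 + 22 = 3406 lattice points.

3406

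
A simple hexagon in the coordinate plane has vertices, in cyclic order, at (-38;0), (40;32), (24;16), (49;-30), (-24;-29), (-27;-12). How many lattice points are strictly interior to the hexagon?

By the shoelace formula, twice the signed area is |((-38)·32 − 40·0) + (40·16 − 24·32) + (24·(-30) − 49·16) + (49·(-29) − (-24)·(-30)) + ((-24)·(-12) − (-27)·(-29)) + ((-27)·0 − (-38)·(-12))| = 5940, so the area is 2970.
Along each edge there are gcd(|Δx|,|Δy|)+1 lattice points, so counting each shared vertex once the boundary has gcd(78,32) + gcd(16,16) + gcd(25,46) + gcd(73,1) + gcd(3,17) + gcd(11,12) = 2+16+1+1+1+1 = 22.
Pick's theorem gives I = A − B/2 + 1 = 2970 − 22/2 + 1 = 2960.

2960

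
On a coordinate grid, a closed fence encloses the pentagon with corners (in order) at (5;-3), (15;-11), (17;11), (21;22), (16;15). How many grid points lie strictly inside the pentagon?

160

Using the shoelace formula, 2A = |(5·(-11) − 15·(-3)) + (15·11 − 17·(-11)) + (17·22 − 21·11) + (21·15 − 16·22) + (16·(-3) − 5·15)| = 325, so the area is 325/2.
Summing gcd(|Δx|,|Δy|) over the edges gives the boundary count: gcd(10,8) + gcd(2,22) + gcd(4,11) + gcd(5,7) + gcd(11,18) = 2+2+1+1+1 = 7.
By Pick's theorem A = I + B/2 − 1, so I = 325/2 − 7/2 + 1 = 160.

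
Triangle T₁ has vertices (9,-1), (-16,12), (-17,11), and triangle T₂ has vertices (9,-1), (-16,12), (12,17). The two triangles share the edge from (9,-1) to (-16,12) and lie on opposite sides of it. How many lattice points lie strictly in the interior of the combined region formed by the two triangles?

261

The union is the simple quadrilateral with vertices (9,-1), (-17,11), (-16,12), (12,17) in order.
The shoelace formula gives twice the area as |(9·11 − (-17)·(-1)) + ((-17)·12 − (-16)·11) + ((-16)·17 − 12·12) + (12·(-1) − 9·17)| = 527, so the area is 527/2.
The number of boundary lattice points is Σ gcd(|Δx|,|Δy|) = gcd(26,12) + gcd(1,1) + gcd(28,5) + gcd(3,18) = 2+1+1+3 = 7.
By Pick's theorem I = A − B/2 + 1 = 527/2 − 7/2 + 1 = 261.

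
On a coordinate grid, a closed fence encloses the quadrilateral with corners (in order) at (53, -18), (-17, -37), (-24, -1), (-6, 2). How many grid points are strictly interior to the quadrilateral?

By the shoelace formula, twice the signed area is |(53·(-37) − (-17)·(-18)) + ((-17)·(-1) − (-24)·(-37)) + ((-24)·2 − (-6)·(-1)) + ((-6)·(-18) − 53·2)| = 3190, so the area is 1595.
Summing gcd(|Δx|,|Δy|) over the edges gives the boundary count: gcd(70,19) + gcd(7,36) + gcd(18,3) + gcd(59,20) = 1+1+3+1 = 6.
Pick's theorem gives I = A − B/2 + 1 = 1595 − 6/2 + 1 = 1593.

1593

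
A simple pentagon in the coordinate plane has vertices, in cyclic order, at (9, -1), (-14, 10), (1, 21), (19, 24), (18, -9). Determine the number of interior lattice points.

The shoelace formula gives twice the area as |(9·10 − (-14)·(-1)) + ((-14)·21 − 1·10) + (1·24 − 19·21) + (19·(-9) − 18·24) + (18·(-1) − 9·(-9))| = 1143, so the area is 571.5.
Summing gcd(|Δx|,|Δy|) over the edges gives the boundary count: gcd(23,11) + gcd(15,11) + gcd(18,3) + gcd(1,33) + gcd(9,8) = 1+1+3+1+1 = 7.
By Pick's theorem A = I + B/2 − 1, so I = 571.5 − 7/2 + 1 = 569.

569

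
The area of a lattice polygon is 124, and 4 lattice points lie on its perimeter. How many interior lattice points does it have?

From Pick's theorem, I = A − B/2 + 1 = 124 − 4/2 + 1 = 123.

123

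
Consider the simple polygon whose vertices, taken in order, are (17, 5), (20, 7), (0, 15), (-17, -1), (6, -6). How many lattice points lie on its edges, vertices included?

18

Along each edge there are gcd(|Δx|,|Δy|)+1 lattice points, so counting each shared vertex once the boundary has gcd(3,2) + gcd(20,8) + gcd(17,16) + gcd(23,5) + gcd(11,11) = 1+4+1+1+11 = 18.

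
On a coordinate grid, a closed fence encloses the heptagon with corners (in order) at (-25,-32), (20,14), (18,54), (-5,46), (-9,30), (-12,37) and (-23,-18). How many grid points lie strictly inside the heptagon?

1920

Using the shoelace formula, 2A = |[(-25)·14 − 20·(-32)] + [20·54 − 18·14] + [18·46 − (-5)·54] + [(-5)·30 − (-9)·46] + [(-9)·37 − (-12)·30] + [(-12)·(-18) − (-23)·37] + [(-23)·(-32) − (-25)·(-18)]| = 3860, so the area is 1930.
The number of boundary lattice points is Σ gcd(|Δx|,|Δy|) = gcd(45,46) + gcd(2,40) + gcd(23,8) + gcd(4,16) + gcd(3,7) + gcd(11,55) + gcd(2,14) = 1+2+1+4+1+11+2 = 22.
By Pick's theorem A = I + B/2 − 1, so I = 1930 − 22/2 + 1 = 1920.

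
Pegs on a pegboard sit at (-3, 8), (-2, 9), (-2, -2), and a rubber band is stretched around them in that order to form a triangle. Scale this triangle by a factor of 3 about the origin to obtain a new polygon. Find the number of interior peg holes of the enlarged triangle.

By the shoelace formula, twice the signed area is |[(-3)·9 − (-2)·8] + [(-2)·(-2) − (-2)·9] + [(-2)·8 − (-3)·(-2)]| = 11, so the area is 11/2.
Along each edge there are gcd(|Δx|,|Δy|)+1 lattice points, so counting each shared vertex once the boundary has gcd(1,1) + gcd(0,11) + gcd(1,10) = 1+11+1 = 13.
Scaling by 3 multiplies the area by 3² = 9 (so the new area is 99/2) and multiplies the boundary lattice-point count by 3, giving 39.
By Pick's theorem, the interior count of the dilated polygon is 99/2 − 39/2 + 1 = 31.

31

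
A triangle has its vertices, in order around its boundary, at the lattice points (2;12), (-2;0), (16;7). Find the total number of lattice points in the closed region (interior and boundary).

By the shoelace formula, twice the signed area is |[2·0 − (-2)·12] + [(-2)·7 − 16·0] + [16·12 − 2·7]| = 188, so the area is 94.
Along each edge there are gcd(|Δx|,|Δy|)+1 lattice points, so counting each shared vertex once the boundary has gcd(4,12) + gcd(18,7) + gcd(14,5) = 4+1+1 = 6.
Pick's theorem gives I = A − B/2 + 1 = 94 − 6/2 + 1 = 92, so the closed region contains I + B = 92 + 6 = 98 lattice points.

98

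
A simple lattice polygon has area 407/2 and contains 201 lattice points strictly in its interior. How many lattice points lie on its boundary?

7

Pick's theorem gives A = I + B/2 − 1, so B = 2(A − I + 1) = 2(407/2 − 201 + 1) = 7.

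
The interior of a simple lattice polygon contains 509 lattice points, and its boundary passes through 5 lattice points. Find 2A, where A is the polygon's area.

1021

By Pick's theorem, A = I + B/2 − 1 = 509 + 5/2 − 1 = 1021/2.
Hence 2A = 1021.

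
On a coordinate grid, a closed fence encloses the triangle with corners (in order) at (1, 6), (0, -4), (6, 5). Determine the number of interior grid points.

The shoelace formula gives twice the area as |(1·(-4) − 0·6) + (0·5 − 6·(-4)) + (6·6 − 1·5)| = 51, so the area is 51/2.
The number of boundary lattice points is Σ gcd(|Δx|,|Δy|) = gcd(1,10) + gcd(6,9) + gcd(5,1) = 1+3+1 = 5.
By Pick's theorem A = I + B/2 − 1, so I = 51/2 − 5/2 + 1 = 24.

24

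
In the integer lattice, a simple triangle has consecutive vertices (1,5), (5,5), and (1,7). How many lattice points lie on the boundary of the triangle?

8

Summing gcd(|Δx|,|Δy|) over the edges gives the boundary count: gcd(4,0) + gcd(4,2) + gcd(0,2) = 4+2+2 = 8.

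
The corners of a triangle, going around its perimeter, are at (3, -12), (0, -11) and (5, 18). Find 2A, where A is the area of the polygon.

92

Using the shoelace formula, 2A = |(3·(-11) − 0·(-12)) + (0·18 − 5·(-11)) + (5·(-12) − 3·18)| = 92, so the area is 46.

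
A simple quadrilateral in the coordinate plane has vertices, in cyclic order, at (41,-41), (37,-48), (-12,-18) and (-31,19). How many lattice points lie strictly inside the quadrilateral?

The shoelace formula gives twice the area as |[41·(-48) − 37·(-41)] + [37·(-18) − (-12)·(-48)] + [(-12)·19 − (-31)·(-18)] + [(-31)·(-41) − 41·19]| = 1987, so the area is 993.5.
Along each edge there are gcd(|Δx|,|Δy|)+1 lattice points, so counting each shared vertex once the boundary has gcd(4,7) + gcd(49,30) + gcd(19,37) + gcd(72,60) = 1+1+1+12 = 15.
Pick's theorem gives I = A − B/2 + 1 = 993.5 − 15/2 + 1 = 987.

987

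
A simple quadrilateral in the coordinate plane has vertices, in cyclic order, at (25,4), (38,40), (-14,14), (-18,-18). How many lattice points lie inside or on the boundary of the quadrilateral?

1428

The shoelace formula gives twice the area as |(25·40 − 38·4) + (38·14 − (-14)·40) + ((-14)·(-18) − (-18)·14) + ((-18)·4 − 25·(-18))| = 2822, so the area is 1411.
Summing gcd(|Δx|,|Δy|) over the edges gives the boundary count: gcd(13,36) + gcd(52,26) + gcd(4,32) + gcd(43,22) = 1+26+4+1 = 32.
Pick's theorem gives I = A − B/2 + 1 = 1411 − 32/2 + 1 = 1396, so the closed region contains I + B = 1396 + 32 = 1428 lattice points.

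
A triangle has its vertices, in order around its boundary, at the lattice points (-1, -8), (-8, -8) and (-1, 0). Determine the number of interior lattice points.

21

Using the shoelace formula, 2A = |((-1)·(-8) − (-8)·(-8)) + ((-8)·0 − (-1)·(-8)) + ((-1)·(-8) − (-1)·0)| = 56, so the area is 28.
Along each edge there are gcd(|Δx|,|Δy|)+1 lattice points, so counting each shared vertex once the boundary has gcd(7,0) + gcd(7,8) + gcd(0,8) = 7+1+8 = 16.
Pick's theorem gives I = A − B/2 + 1 = 28 − 16/2 + 1 = 21.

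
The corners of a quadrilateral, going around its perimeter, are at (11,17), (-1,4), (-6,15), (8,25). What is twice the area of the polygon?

Using the shoelace formula, 2A = |[11·4 − (-1)·17] + [(-1)·15 − (-6)·4] + [(-6)·25 − 8·15] + [8·17 − 11·25]| = 339, so the area is 169.5.

339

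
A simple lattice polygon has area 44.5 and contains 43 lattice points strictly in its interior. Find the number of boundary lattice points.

5

Pick's theorem gives A = I + B/2 − 1, so B = 2(A − I + 1) = 2(44.5 − 43 + 1) = 5.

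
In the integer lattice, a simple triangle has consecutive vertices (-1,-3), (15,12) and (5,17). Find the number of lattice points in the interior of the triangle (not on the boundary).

112

Using the shoelace formula, 2A = |((-1)·12 − 15·(-3)) + (15·17 − 5·12) + (5·(-3) − (-1)·17)| = 230, so the area is 115.
Along each edge there are gcd(|Δx|,|Δy|)+1 lattice points, so counting each shared vertex once the boundary has gcd(16,15) + gcd(10,5) + gcd(6,20) = 1+5+2 = 8.
Pick's theorem gives I = A − B/2 + 1 = 115 − 8/2 + 1 = 112.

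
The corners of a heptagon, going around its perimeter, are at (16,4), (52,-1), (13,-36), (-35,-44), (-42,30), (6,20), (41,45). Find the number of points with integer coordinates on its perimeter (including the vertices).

19

Summing gcd(|Δx|,|Δy|) over the edges gives the boundary count: gcd(36,5) + gcd(39,35) + gcd(48,8) + gcd(7,74) + gcd(48,10) + gcd(35,25) + gcd(25,41) = 1+1+8+1+2+5+1 = 19.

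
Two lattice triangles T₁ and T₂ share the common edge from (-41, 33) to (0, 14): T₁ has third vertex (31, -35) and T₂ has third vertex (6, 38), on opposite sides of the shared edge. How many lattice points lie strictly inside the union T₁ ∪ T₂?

1254

The union is the simple quadrilateral with vertices (-41, 33), (31, -35), (0, 14), (6, 38) in order.
The shoelace formula gives twice the area as |((-41)·(-35) − 31·33) + (31·14 − 0·(-35)) + (0·38 − 6·14) + (6·33 − (-41)·38)| = 2518, so the area is 1259.
Along each edge there are gcd(|Δx|,|Δy|)+1 lattice points, so counting each shared vertex once the boundary has gcd(72,68) + gcd(31,49) + gcd(6,24) + gcd(47,5) = 4+1+6+1 = 12.
By Pick's theorem I = A − B/2 + 1 = 1259 − 12/2 + 1 = 1254.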